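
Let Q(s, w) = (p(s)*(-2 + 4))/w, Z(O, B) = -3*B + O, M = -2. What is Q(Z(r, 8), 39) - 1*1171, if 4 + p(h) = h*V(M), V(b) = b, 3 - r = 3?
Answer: -45581/39 ≈ -1168.7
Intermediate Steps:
r = 0 (r = 3 - 1*3 = 3 - 3 = 0)
p(h) = -4 - 2*h (p(h) = -4 + h*(-2) = -4 - 2*h)
Z(O, B) = O - 3*B
Q(s, w) = (-8 - 4*s)/w (Q(s, w) = ((-4 - 2*s)*(-2 + 4))/w = ((-4 - 2*s)*2)/w = (-8 - 4*s)/w)
Q(Z(r, 8), 39) - 1*1171 = 4*(-2 - (0 - 3*8))/39 - 1*1171 = 4*(1/39)*(-2 - (0 - 24)) - 1171 = 4*(1/39)*(-2 - 1*(-24)) - 1171 = 4*(1/39)*(-2 + 24) - 1171 = 4*(1/39)*22 - 1171 = 88/39 - 1171 = -45581/39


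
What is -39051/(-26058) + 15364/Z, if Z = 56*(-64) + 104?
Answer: -5509534/1889205 ≈ -2.9163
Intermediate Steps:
Z = -3480 (Z = -3584 + 104 = -3480)
-39051/(-26058) + 15364/Z = -39051/(-26058) + 15364/(-3480) = -39051*(-1/26058) + 15364*(-1/3480) = 13017/8686 - 3841/870 = -5509534/1889205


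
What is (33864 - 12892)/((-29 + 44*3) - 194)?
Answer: -2996/13 ≈ -230.46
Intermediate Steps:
(33864 - 12892)/((-29 + 44*3) - 194) = 20972/((-29 + 132) - 194) = 20972/(103 - 194) = 20972/(-91) = 20972*(-1/91) = -2996/13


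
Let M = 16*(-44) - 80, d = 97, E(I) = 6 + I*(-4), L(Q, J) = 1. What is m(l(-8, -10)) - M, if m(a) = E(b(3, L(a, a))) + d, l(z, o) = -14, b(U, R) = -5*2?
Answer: 927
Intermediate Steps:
b(U, R) = -10
E(I) = 6 - 4*I
m(a) = 143 (m(a) = (6 - 4*(-10)) + 97 = (6 + 40) + 97 = 46 + 97 = 143)
M = -784 (M = -704 - 80 = -784)
m(l(-8, -10)) - M = 143 - 1*(-784) = 143 + 784 = 927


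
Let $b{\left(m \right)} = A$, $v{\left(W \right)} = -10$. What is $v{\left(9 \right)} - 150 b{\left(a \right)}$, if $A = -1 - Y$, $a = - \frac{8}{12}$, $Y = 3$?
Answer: $590$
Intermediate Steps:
$a = - \frac{2}{3}$ ($a = \left(-8\right) \frac{1}{12} = - \frac{2}{3} \approx -0.66667$)
$A = -4$ ($A = -1 - 3 = -4$)
$b{\left(m \right)} = -4$
$v{\left(9 \right)} - 150 b{\left(a \right)} = -10 - -600 = -10 + 600 = 590$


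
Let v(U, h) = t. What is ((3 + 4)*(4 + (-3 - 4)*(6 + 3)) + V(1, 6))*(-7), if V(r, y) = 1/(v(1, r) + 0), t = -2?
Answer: 5789/2 ≈ 2894.5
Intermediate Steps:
v(U, h) = -2
V(r, y) = -½ (V(r, y) = 1/(-2 + 0) = 1/(-2) = -½)
((3 + 4)*(4 + (-3 - 4)*(6 + 3)) + V(1, 6))*(-7) = ((3 + 4)*(4 + (-3 - 4)*(6 + 3)) - ½)*(-7) = (7*(4 - 7*9) - ½)*(-7) = (7*(4 - 63) - ½)*(-7) = (7*(-59) - ½)*(-7) = (-413 - ½)*(-7) = -827/2*(-7) = 5789/2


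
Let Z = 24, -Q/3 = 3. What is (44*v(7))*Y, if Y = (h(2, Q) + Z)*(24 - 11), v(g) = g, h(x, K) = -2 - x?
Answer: 80080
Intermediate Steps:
Q = -9 (Q = -3*3 = -9)
Y = 260 (Y = ((-2 - 1*2) + 24)*(24 - 11) = ((-2 - 2) + 24)*13 = (-4 + 24)*13 = 20*13 = 260)
(44*v(7))*Y = (44*7)*260 = 308*260 = 80080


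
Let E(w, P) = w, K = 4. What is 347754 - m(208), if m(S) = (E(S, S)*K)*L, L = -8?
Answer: 354410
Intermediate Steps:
m(S) = -32*S (m(S) = (S*4)*(-8) = (4*S)*(-8) = -32*S)
347754 - m(208) = 347754 - (-32)*208 = 347754 - 1*(-6656) = 347754 + 6656 = 354410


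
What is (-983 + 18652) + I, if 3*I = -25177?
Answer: 27830/3 ≈ 9276.7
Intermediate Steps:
I = -25177/3 (I = (⅓)*(-25177) = -25177/3 ≈ -8392.3)
(-983 + 18652) + I = (-983 + 18652) - 25177/3 = 17669 - 25177/3 = 27830/3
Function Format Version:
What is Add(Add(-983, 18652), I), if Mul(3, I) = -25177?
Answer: Rational(27830, 3) ≈ 9276.7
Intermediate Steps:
I = Rational(-25177, 3) (I = Mul(Rational(1, 3), -25177) = Rational(-25177, 3) ≈ -8392.3)
Add(Add(-983, 18652), I) = Add(Add(-983, 18652), Rational(-25177, 3)) = Add(17669, Rational(-25177, 3)) = Rational(27830, 3)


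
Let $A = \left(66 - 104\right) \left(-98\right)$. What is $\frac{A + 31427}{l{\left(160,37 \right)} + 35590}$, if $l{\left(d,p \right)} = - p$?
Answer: $\frac{11717}{11851} \approx 0.98869$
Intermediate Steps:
$A = 3724$ ($A = \left(-38\right) \left(-98\right) = 3724$)
$\frac{A + 31427}{l{\left(160,37 \right)} + 35590} = \frac{3724 + 31427}{\left(-1\right) 37 + 35590} = \frac{35151}{-37 + 35590} = \frac{35151}{35553} = 35151 \cdot \frac{1}{35553} = \frac{11717}{11851}$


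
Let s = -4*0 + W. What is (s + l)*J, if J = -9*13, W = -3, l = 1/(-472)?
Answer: 165789/472 ≈ 351.25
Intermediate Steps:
l = -1/472 ≈ -0.0021186
J = -117
s = -3 (s = -4*0 - 3 = 0 - 3 = -3)
(s + l)*J = (-3 - 1/472)*(-117) = -1417/472*(-117) = 165789/472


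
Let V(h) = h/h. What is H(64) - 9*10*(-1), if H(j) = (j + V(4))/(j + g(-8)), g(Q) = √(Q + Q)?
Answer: 23390/257 - 65*I/1028 ≈ 91.012 - 0.06323*I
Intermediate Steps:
V(h) = 1
g(Q) = √2*√Q (g(Q) = √(2*Q) = √2*√Q)
H(j) = (1 + j)/(j + 4*I) (H(j) = (j + 1)/(j + √2*√(-8)) = (1 + j)/(j + √2*(2*I*√2)) = (1 + j)/(j + 4*I))
H(64) - 9*10*(-1) = (1 + 64)/(64 + 4*I) - 9*10*(-1) = ((64 - 4*I)/4112)*65 - 90*(-1) = 65*(64 - 4*I)/4112 + 90 = 90 + 65*(64 - 4*I)/4112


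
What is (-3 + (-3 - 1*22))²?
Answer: 784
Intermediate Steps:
(-3 + (-3 - 1*22))² = (-3 + (-3 - 22))² = (-3 - 25)² = (-28)² = 784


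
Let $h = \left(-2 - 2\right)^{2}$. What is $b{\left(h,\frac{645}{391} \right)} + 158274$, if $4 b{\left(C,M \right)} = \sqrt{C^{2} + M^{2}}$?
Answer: $158274 + \frac{\sqrt{39553561}}{1564} \approx 1.5828 \cdot 10^{5}$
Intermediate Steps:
$h = 16$ ($h = \left(-4\right)^{2} = 16$)
$b{\left(C,M \right)} = \frac{\sqrt{C^{2} + M^{2}}}{4}$
$b{\left(h,\frac{645}{391} \right)} + 158274 = \frac{\sqrt{16^{2} + \left(\frac{645}{391}\right)^{2}}}{4} + 158274 = \frac{\sqrt{256 + \left(645 \cdot \frac{1}{391}\right)^{2}}}{4} + 158274 = \frac{\sqrt{256 + \left(\frac{645}{391}\right)^{2}}}{4} + 158274 = \frac{\sqrt{256 + \frac{416025}{152881}}}{4} + 158274 = \frac{\sqrt{\frac{39553561}{152881}}}{4} + 158274 = \frac{\frac{1}{391} \sqrt{39553561}}{4} + 158274 = \frac{\sqrt{39553561}}{1564} + 158274 = 158274 + \frac{\sqrt{39553561}}{1564}$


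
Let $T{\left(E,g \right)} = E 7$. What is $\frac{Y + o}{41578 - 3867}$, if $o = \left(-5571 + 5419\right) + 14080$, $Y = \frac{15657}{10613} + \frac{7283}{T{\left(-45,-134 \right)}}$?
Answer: $\frac{46490264636}{126071455545} \approx 0.36876$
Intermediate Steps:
$T{\left(E,g \right)} = 7 E$
$Y = - \frac{72362524}{3343095}$ ($Y = \frac{15657}{10613} + \frac{7283}{7 \left(-45\right)} = 15657 \cdot \frac{1}{10613} + \frac{7283}{-315} = \frac{15657}{10613} + 7283 \left(- \frac{1}{315}\right) = \frac{15657}{10613} - \frac{7283}{315} = - \frac{72362524}{3343095} \approx -21.645$)
$o = 13928$ ($o = -152 + 14080 = 13928$)
$\frac{Y + o}{41578 - 3867} = \frac{- \frac{72362524}{3343095} + 13928}{41578 - 3867} = \frac{46490264636}{3343095 \cdot 37711} = \frac{46490264636}{3343095} \cdot \frac{1}{37711} = \frac{46490264636}{126071455545}$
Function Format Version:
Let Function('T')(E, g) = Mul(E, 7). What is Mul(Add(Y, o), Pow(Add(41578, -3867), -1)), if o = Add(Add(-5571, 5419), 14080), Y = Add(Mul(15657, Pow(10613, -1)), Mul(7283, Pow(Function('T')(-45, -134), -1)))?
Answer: Rational(46490264636, 126071455545) ≈ 0.36876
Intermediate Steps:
Function('T')(E, g) = Mul(7, E)
Y = Rational(-72362524, 3343095) (Y = Add(Mul(15657, Pow(10613, -1)), Mul(7283, Pow(Mul(7, -45), -1))) = Add(Mul(15657, Rational(1, 10613)), Mul(7283, Pow(-315, -1))) = Add(Rational(15657, 10613), Mul(7283, Rational(-1, 315))) = Add(Rational(15657, 10613), Rational(-7283, 315)) = Rational(-72362524, 3343095) ≈ -21.645)
o = 13928 (o = Add(-152, 14080) = 13928)
Mul(Add(Y, o), Pow(Add(41578, -3867), -1)) = Mul(Add(Rational(-72362524, 3343095), 13928), Pow(Add(41578, -3867), -1)) = Mul(Rational(46490264636, 3343095), Pow(37711, -1)) = Mul(Rational(46490264636, 3343095), Rational(1, 37711)) = Rational(46490264636, 126071455545)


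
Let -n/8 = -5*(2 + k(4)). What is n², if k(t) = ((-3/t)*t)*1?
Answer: 1600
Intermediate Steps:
k(t) = -3 (k(t) = -3*1 = -3)
n = -40 (n = -(-40)*(2 - 3) = -(-40)*(-1) = -8*5 = -40)
n² = (-40)² = 1600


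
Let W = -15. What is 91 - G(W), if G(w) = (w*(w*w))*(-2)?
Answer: -6659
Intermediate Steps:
G(w) = -2*w³ (G(w) = (w*w²)*(-2) = w³*(-2) = -2*w³)
91 - G(W) = 91 - (-2)*(-15)³ = 91 - (-2)*(-3375) = 91 - 1*6750 = 91 - 6750 = -6659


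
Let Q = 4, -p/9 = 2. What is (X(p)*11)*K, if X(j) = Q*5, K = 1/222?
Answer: 110/111 ≈ 0.99099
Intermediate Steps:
p = -18 (p = -9*2 = -18)
K = 1/222 ≈ 0.0045045
X(j) = 20 (X(j) = 4*5 = 20)
(X(p)*11)*K = (20*11)*(1/222) = 220*(1/222) = 110/111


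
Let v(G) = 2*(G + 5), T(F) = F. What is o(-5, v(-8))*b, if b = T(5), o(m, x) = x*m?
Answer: 150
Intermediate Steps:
v(G) = 10 + 2*G (v(G) = 2*(5 + G) = 10 + 2*G)
o(m, x) = m*x
b = 5
o(-5, v(-8))*b = -5*(10 + 2*(-8))*5 = -5*(10 - 16)*5 = -5*(-6)*5 = 30*5 = 150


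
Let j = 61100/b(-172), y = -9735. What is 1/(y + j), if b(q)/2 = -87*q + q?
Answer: -7396/71984785 ≈ -0.00010274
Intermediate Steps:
b(q) = -172*q (b(q) = 2*(-87*q + q) = 2*(-86*q) = -172*q)
j = 15275/7396 (j = 61100/((-172*(-172))) = 61100/29584 = 61100*(1/29584) = 15275/7396 ≈ 2.0653)
1/(y + j) = 1/(-9735 + 15275/7396) = 1/(-71984785/7396) = -7396/71984785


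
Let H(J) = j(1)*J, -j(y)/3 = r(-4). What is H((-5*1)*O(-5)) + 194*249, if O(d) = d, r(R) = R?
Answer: 48606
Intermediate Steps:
j(y) = 12 (j(y) = -3*(-4) = 12)
H(J) = 12*J
H((-5*1)*O(-5)) + 194*249 = 12*(-5*1*(-5)) + 194*249 = 12*(-5*(-5)) + 48306 = 12*25 + 48306 = 300 + 48306 = 48606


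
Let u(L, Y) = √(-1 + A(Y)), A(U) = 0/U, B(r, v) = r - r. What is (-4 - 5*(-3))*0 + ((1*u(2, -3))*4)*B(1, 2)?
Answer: 0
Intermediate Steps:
B(r, v) = 0
A(U) = 0
u(L, Y) = I (u(L, Y) = √(-1 + 0) = √(-1) = I)
(-4 - 5*(-3))*0 + ((1*u(2, -3))*4)*B(1, 2) = (-4 - 5*(-3))*0 + ((1*I)*4)*0 = (-4 + 15)*0 + (I*4)*0 = 11*0 + (4*I)*0 = 0 + 0 = 0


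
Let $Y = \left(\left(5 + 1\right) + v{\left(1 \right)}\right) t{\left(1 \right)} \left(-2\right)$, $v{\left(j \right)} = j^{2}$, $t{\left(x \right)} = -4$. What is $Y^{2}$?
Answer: $3136$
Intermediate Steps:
$Y = 56$ ($Y = \left(\left(5 + 1\right) + 1^{2}\right) \left(-4\right) \left(-2\right) = \left(6 + 1\right) \left(-4\right) \left(-2\right) = 7 \left(-4\right) \left(-2\right) = \left(-28\right) \left(-2\right) = 56$)
$Y^{2} = 56^{2} = 3136$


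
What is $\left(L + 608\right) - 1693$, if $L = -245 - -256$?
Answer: $-1074$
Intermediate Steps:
$L = 11$ ($L = -245 + 256 = 11$)
$\left(L + 608\right) - 1693 = \left(11 + 608\right) - 1693 = 619 - 1693 = -1074$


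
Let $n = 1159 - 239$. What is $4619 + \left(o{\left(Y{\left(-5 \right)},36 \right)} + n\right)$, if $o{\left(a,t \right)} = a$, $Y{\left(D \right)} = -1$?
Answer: $5538$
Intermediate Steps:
$n = 920$ ($n = 1159 - 239 = 920$)
$4619 + \left(o{\left(Y{\left(-5 \right)},36 \right)} + n\right) = 4619 + \left(-1 + 920\right) = 4619 + 919 = 5538$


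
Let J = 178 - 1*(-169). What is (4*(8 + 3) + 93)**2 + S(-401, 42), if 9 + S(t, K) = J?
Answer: 19107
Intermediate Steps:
J = 347 (J = 178 + 169 = 347)
S(t, K) = 338 (S(t, K) = -9 + 347 = 338)
(4*(8 + 3) + 93)**2 + S(-401, 42) = (4*(8 + 3) + 93)**2 + 338 = (4*11 + 93)**2 + 338 = (44 + 93)**2 + 338 = 137**2 + 338 = 18769 + 338 = 19107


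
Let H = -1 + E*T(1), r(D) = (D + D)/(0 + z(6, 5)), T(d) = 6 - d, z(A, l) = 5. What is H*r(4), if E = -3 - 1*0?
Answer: -128/5 ≈ -25.600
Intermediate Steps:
E = -3 (E = -3 + 0 = -3)
r(D) = 2*D/5 (r(D) = (D + D)/(0 + 5) = (2*D)/5 = (2*D)*(1/5) = 2*D/5)
H = -16 (H = -1 - 3*(6 - 1*1) = -1 - 3*(6 - 1) = -1 - 3*5 = -1 - 15 = -16)
H*r(4) = -32*4/5 = -16*8/5 = -128/5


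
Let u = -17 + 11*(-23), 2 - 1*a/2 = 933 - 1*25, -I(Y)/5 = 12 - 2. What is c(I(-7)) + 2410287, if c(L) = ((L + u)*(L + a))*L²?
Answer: 1492010287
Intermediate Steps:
I(Y) = -50 (I(Y) = -5*(12 - 2) = -5*10 = -50)
a = -1812 (a = 4 - 2*(933 - 1*25) = 4 - 2*(933 - 25) = 4 - 2*908 = 4 - 1816 = -1812)
u = -270 (u = -17 - 253 = -270)
c(L) = L²*(-1812 + L)*(-270 + L) (c(L) = ((L - 270)*(L - 1812))*L² = ((-270 + L)*(-1812 + L))*L² = ((-1812 + L)*(-270 + L))*L² = L²*(-1812 + L)*(-270 + L))
c(I(-7)) + 2410287 = (-50)²*(489240 + (-50)² - 2082*(-50)) + 2410287 = 2500*(489240 + 2500 + 104100) + 2410287 = 2500*595840 + 2410287 = 1489600000 + 2410287 = 1492010287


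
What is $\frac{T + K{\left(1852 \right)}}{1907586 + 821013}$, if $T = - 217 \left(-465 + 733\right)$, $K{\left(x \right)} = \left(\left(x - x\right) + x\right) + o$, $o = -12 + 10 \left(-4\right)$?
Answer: $- \frac{56356}{2728599} \approx -0.020654$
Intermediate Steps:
$o = -52$ ($o = -12 - 40 = -52$)
$K{\left(x \right)} = -52 + x$ ($K{\left(x \right)} = \left(\left(x - x\right) + x\right) - 52 = \left(0 + x\right) - 52 = x - 52 = -52 + x$)
$T = -58156$ ($T = \left(-217\right) 268 = -58156$)
$\frac{T + K{\left(1852 \right)}}{1907586 + 821013} = \frac{-58156 + \left(-52 + 1852\right)}{1907586 + 821013} = \frac{-58156 + 1800}{2728599} = \left(-56356\right) \frac{1}{2728599} = - \frac{56356}{2728599}$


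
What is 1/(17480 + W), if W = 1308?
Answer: 1/18788 ≈ 5.3225e-5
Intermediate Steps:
1/(17480 + W) = 1/(17480 + 1308) = 1/18788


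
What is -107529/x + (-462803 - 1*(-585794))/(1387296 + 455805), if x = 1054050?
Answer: -7616460431/215857845450 ≈ -0.035285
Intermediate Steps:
-107529/x + (-462803 - 1*(-585794))/(1387296 + 455805) = -107529/1054050 + (-462803 - 1*(-585794))/(1387296 + 455805) = -107529*1/1054050 + (-462803 + 585794)/1843101 = -35843/351350 + 122991*(1/1843101) = -35843/351350 + 40997/614367 = -7616460431/215857845450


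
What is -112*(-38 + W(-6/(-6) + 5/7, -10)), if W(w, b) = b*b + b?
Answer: -5824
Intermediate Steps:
W(w, b) = b + b² (W(w, b) = b² + b = b + b²)
-112*(-38 + W(-6/(-6) + 5/7, -10)) = -112*(-38 - 10*(1 - 10)) = -112*(-38 - 10*(-9)) = -112*(-38 + 90) = -112*52 = -5824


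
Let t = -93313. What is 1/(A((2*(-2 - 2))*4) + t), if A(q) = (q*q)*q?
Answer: -1/126081 ≈ -7.9314e-6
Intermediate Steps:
A(q) = q³ (A(q) = q²*q = q³)
1/(A((2*(-2 - 2))*4) + t) = 1/(((2*(-2 - 2))*4)³ - 93313) = 1/(((2*(-4))*4)³ - 93313) = 1/((-8*4)³ - 93313) = 1/((-32)³ - 93313) = 1/(-32768 - 93313) = 1/(-126081) = -1/126081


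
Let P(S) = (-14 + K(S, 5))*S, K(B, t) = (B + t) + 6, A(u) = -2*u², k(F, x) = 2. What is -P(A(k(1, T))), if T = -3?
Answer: -88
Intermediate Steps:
K(B, t) = 6 + B + t
P(S) = S*(-3 + S) (P(S) = (-14 + (6 + S + 5))*S = (-14 + (11 + S))*S = (-3 + S)*S = S*(-3 + S))
-P(A(k(1, T))) = -(-2*2²)*(-3 - 2*2²) = -(-2*4)*(-3 - 2*4) = -(-8)*(-3 - 8) = -(-8)*(-11) = -1*88 = -88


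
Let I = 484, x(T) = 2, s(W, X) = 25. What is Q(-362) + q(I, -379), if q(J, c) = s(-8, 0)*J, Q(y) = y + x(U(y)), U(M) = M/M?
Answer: 11740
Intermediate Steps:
U(M) = 1
Q(y) = 2 + y (Q(y) = y + 2 = 2 + y)
q(J, c) = 25*J
Q(-362) + q(I, -379) = (2 - 362) + 25*484 = -360 + 12100 = 11740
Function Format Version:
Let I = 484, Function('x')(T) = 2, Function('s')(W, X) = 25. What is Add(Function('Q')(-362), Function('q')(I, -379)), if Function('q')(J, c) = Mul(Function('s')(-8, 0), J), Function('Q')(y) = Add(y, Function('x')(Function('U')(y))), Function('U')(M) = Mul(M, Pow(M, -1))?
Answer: 11740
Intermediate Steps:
Function('U')(M) = 1
Function('Q')(y) = Add(2, y) (Function('Q')(y) = Add(y, 2) = Add(2, y))
Function('q')(J, c) = Mul(25, J)
Add(Function('Q')(-362), Function('q')(I, -379)) = Add(Add(2, -362), Mul(25, 484)) = Add(-360, 12100) = 11740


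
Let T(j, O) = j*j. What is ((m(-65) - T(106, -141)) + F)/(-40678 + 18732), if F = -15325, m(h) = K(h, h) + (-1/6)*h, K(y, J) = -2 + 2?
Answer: 159301/131676 ≈ 1.2098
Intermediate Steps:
T(j, O) = j**2
K(y, J) = 0
m(h) = -h/6 (m(h) = 0 + (-1/6)*h = 0 + (-1*1/6)*h = 0 - h/6 = -h/6)
((m(-65) - T(106, -141)) + F)/(-40678 + 18732) = ((-1/6*(-65) - 1*106**2) - 15325)/(-40678 + 18732) = ((65/6 - 1*11236) - 15325)/(-21946) = ((65/6 - 11236) - 15325)*(-1/21946) = (-67351/6 - 15325)*(-1/21946) = -159301/6*(-1/21946) = 159301/131676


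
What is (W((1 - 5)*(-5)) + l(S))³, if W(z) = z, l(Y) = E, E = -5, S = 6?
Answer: 3375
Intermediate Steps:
l(Y) = -5
(W((1 - 5)*(-5)) + l(S))³ = ((1 - 5)*(-5) - 5)³ = (-4*(-5) - 5)³ = (20 - 5)³ = 15³ = 3375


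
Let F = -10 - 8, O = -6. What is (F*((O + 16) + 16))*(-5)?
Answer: 2340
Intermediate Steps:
F = -18
(F*((O + 16) + 16))*(-5) = -18*((-6 + 16) + 16)*(-5) = -18*(10 + 16)*(-5) = -18*26*(-5) = -468*(-5) = 2340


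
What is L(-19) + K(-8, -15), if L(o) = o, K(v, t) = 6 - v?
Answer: -5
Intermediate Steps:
L(-19) + K(-8, -15) = -19 + (6 - 1*(-8)) = -19 + (6 + 8) = -19 + 14 = -5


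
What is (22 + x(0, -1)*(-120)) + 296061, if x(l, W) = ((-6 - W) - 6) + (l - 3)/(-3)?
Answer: 297283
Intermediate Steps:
x(l, W) = -11 - W - l/3 (x(l, W) = (-12 - W) + (-3 + l)*(-⅓) = (-12 - W) + (1 - l/3) = -11 - W - l/3)
(22 + x(0, -1)*(-120)) + 296061 = (22 + (-11 - 1*(-1) - ⅓*0)*(-120)) + 296061 = (22 + (-11 + 1 + 0)*(-120)) + 296061 = (22 - 10*(-120)) + 296061 = (22 + 1200) + 296061 = 1222 + 296061 = 297283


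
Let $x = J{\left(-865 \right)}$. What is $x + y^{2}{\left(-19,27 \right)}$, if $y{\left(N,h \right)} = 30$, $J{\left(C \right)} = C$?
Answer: $35$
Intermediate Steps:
$x = -865$
$x + y^{2}{\left(-19,27 \right)} = -865 + 30^{2} = -865 + 900 = 35$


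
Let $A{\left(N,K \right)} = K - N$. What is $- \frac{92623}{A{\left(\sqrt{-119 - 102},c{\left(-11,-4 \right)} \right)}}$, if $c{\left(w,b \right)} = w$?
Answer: $\frac{1018853}{342} - \frac{92623 i \sqrt{221}}{342} \approx 2979.1 - 4026.1 i$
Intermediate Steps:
$- \frac{92623}{A{\left(\sqrt{-119 - 102},c{\left(-11,-4 \right)} \right)}} = - \frac{92623}{-11 - \sqrt{-119 - 102}} = - \frac{92623}{-11 - \sqrt{-221}} = - \frac{92623}{-11 - i \sqrt{221}}$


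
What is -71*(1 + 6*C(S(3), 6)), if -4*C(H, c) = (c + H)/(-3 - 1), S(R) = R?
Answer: -2485/8 ≈ -310.63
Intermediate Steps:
C(H, c) = H/16 + c/16 (C(H, c) = -(c + H)/(4*(-3 - 1)) = -(H + c)/(4*(-4)) = -(H + c)*(-1)/(4*4) = -(-H/4 - c/4)/4 = H/16 + c/16)
-71*(1 + 6*C(S(3), 6)) = -71*(1 + 6*((1/16)*3 + (1/16)*6)) = -71*(1 + 6*(3/16 + 3/8)) = -71*(1 + 6*(9/16)) = -71*(1 + 27/8) = -71*35/8 = -2485/8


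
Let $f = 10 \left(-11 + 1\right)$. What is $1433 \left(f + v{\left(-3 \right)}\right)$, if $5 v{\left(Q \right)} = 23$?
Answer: $- \frac{683541}{5} \approx -1.3671 \cdot 10^{5}$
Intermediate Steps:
$v{\left(Q \right)} = \frac{23}{5}$ ($v{\left(Q \right)} = \frac{1}{5} \cdot 23 = \frac{23}{5}$)
$f = -100$ ($f = 10 \left(-10\right) = -100$)
$1433 \left(f + v{\left(-3 \right)}\right) = 1433 \left(-100 + \frac{23}{5}\right) = 1433 \left(- \frac{477}{5}\right) = - \frac{683541}{5}$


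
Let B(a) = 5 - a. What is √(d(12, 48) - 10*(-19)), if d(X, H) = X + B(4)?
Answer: √203 ≈ 14.248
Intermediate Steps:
d(X, H) = 1 + X (d(X, H) = X + (5 - 1*4) = X + (5 - 4) = X + 1 = 1 + X)
√(d(12, 48) - 10*(-19)) = √((1 + 12) - 10*(-19)) = √(13 + 190) = √203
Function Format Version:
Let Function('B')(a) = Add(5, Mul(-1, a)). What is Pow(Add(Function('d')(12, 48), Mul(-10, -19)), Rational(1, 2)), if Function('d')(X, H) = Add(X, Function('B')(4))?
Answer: Pow(203, Rational(1, 2)) ≈ 14.248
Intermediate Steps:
Function('d')(X, H) = Add(1, X) (Function('d')(X, H) = Add(X, Add(5, Mul(-1, 4))) = Add(X, Add(5, -4)) = Add(X, 1) = Add(1, X))
Pow(Add(Function('d')(12, 48), Mul(-10, -19)), Rational(1, 2)) = Pow(Add(Add(1, 12), Mul(-10, -19)), Rational(1, 2)) = Pow(Add(13, 190), Rational(1, 2)) = Pow(203, Rational(1, 2))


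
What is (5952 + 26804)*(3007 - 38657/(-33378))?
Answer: 1644454430534/16689 ≈ 9.8535e+7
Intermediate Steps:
(5952 + 26804)*(3007 - 38657/(-33378)) = 32756*(3007 - 38657*(-1/33378)) = 32756*(3007 + 38657/33378) = 32756*(100406303/33378) = 1644454430534/16689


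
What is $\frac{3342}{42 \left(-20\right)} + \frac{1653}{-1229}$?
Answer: $- \frac{915973}{172060} \approx -5.3236$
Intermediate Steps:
$\frac{3342}{42 \left(-20\right)} + \frac{1653}{-1229} = \frac{3342}{-840} + 1653 \left(- \frac{1}{1229}\right) = 3342 \left(- \frac{1}{840}\right) - \frac{1653}{1229} = - \frac{557}{140} - \frac{1653}{1229} = - \frac{915973}{172060}$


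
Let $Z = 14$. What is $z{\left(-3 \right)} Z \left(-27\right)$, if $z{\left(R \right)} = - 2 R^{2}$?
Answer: $6804$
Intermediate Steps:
$z{\left(-3 \right)} Z \left(-27\right) = - 2 \left(-3\right)^{2} \cdot 14 \left(-27\right) = \left(-2\right) 9 \cdot 14 \left(-27\right) = \left(-18\right) 14 \left(-27\right) = \left(-252\right) \left(-27\right) = 6804$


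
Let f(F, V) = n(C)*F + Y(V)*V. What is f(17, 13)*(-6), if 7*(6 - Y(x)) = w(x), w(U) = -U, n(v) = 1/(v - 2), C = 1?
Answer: -3576/7 ≈ -510.86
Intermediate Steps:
n(v) = 1/(-2 + v)
Y(x) = 6 + x/7 (Y(x) = 6 - (-1)*x/7 = 6 + x/7)
f(F, V) = -F + V*(6 + V/7) (f(F, V) = F/(-2 + 1) + (6 + V/7)*V = F/(-1) + V*(6 + V/7) = -F + V*(6 + V/7))
f(17, 13)*(-6) = (-1*17 + 6*13 + (1/7)*13**2)*(-6) = (-17 + 78 + (1/7)*169)*(-6) = (-17 + 78 + 169/7)*(-6) = (596/7)*(-6) = -3576/7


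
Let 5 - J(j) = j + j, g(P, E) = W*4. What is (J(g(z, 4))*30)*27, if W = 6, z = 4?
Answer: -34830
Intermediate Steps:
g(P, E) = 24 (g(P, E) = 6*4 = 24)
J(j) = 5 - 2*j (J(j) = 5 - (j + j) = 5 - 2*j)
(J(g(z, 4))*30)*27 = ((5 - 2*24)*30)*27 = ((5 - 48)*30)*27 = -43*30*27 = -1290*27 = -34830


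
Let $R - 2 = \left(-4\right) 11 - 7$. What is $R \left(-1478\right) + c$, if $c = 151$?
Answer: $72573$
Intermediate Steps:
$R = -49$ ($R = 2 - 51 = -49$)
$R \left(-1478\right) + c = \left(-49\right) \left(-1478\right) + 151 = 72422 + 151 = 72573$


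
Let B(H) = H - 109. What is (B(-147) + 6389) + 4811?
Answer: 10944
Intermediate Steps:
B(H) = -109 + H
(B(-147) + 6389) + 4811 = ((-109 - 147) + 6389) + 4811 = (-256 + 6389) + 4811 = 6133 + 4811 = 10944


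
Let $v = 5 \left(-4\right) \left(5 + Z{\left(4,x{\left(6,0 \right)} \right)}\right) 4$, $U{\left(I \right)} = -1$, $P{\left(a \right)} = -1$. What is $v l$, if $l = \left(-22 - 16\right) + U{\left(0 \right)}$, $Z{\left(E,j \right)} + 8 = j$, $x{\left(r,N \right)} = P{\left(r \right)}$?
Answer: $-12480$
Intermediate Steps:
$x{\left(r,N \right)} = -1$
$Z{\left(E,j \right)} = -8 + j$
$l = -39$ ($l = \left(-22 - 16\right) - 1 = -38 - 1 = -39$)
$v = 320$ ($v = 5 \left(-4\right) \left(5 - 9\right) 4 = - 20 \left(5 - 9\right) 4 = - 20 \left(\left(-4\right) 4\right) = \left(-20\right) \left(-16\right) = 320$)
$v l = 320 \left(-39\right) = -12480$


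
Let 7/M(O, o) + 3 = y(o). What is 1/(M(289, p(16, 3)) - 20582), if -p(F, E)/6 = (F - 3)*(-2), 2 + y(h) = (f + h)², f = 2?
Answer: -24959/513706131 ≈ -4.8586e-5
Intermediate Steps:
y(h) = -2 + (2 + h)²
p(F, E) = -36 + 12*F (p(F, E) = -6*(F - 3)*(-2) = -6*(-3 + F)*(-2) = -6*(6 - 2*F) = -36 + 12*F)
M(O, o) = 7/(-5 + (2 + o)²) (M(O, o) = 7/(-3 + (-2 + (2 + o)²)) = 7/(-5 + (2 + o)²))
1/(M(289, p(16, 3)) - 20582) = 1/(7/(-5 + (2 + (-36 + 12*16))²) - 20582) = 1/(7/(-5 + (2 + (-36 + 192))²) - 20582) = 1/(7/(-5 + (2 + 156)²) - 20582) = 1/(7/(-5 + 158²) - 20582) = 1/(7/(-5 + 24964) - 20582) = 1/(7/24959 - 20582) = 1/(-513706131/24959) = -24959/513706131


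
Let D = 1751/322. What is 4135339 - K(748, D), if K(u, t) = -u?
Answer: 4136087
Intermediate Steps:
D = 1751/322 (D = 1751*(1/322) = 1751/322 ≈ 5.4379)
4135339 - K(748, D) = 4135339 - (-1)*748 = 4135339 - 1*(-748) = 4135339 + 748 = 4136087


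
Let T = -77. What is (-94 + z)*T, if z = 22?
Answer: 5544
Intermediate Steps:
(-94 + z)*T = (-94 + 22)*(-77) = -72*(-77) = 5544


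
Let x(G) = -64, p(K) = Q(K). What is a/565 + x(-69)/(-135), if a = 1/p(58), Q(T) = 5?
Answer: 36187/76275 ≈ 0.47443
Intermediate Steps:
p(K) = 5
a = ⅕ (a = 1/5 = ⅕ ≈ 0.20000)
a/565 + x(-69)/(-135) = (⅕)/565 - 64/(-135) = (⅕)*(1/565) - 64*(-1/135) = 1/2825 + 64/135 = 36187/76275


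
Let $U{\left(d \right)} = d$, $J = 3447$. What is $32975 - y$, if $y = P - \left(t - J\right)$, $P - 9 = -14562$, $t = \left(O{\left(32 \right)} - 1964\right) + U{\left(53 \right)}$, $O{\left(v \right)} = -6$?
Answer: $42164$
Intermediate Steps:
$t = -1917$ ($t = \left(-6 - 1964\right) + 53 = -1970 + 53 = -1917$)
$P = -14553$ ($P = 9 - 14562 = -14553$)
$y = -9189$ ($y = -14553 - \left(-1917 - 3447\right) = -14553 - -5364 = -14553 + 5364 = -9189$)
$32975 - y = 32975 - -9189 = 32975 + 9189 = 42164$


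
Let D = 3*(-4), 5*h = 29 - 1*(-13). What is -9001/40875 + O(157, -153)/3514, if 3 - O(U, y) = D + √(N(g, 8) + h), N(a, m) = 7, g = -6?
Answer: -31016389/143634750 - √385/17570 ≈ -0.21706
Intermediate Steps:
h = 42/5 (h = (29 - 1*(-13))/5 = (29 + 13)/5 = (⅕)*42 = 42/5 ≈ 8.4000)
D = -12
O(U, y) = 15 - √385/5 (O(U, y) = 3 - (-12 + √(7 + 42/5)) = 3 - (-12 + √(77/5)) = 3 - (-12 + √385/5) = 3 + (12 - √385/5) = 15 - √385/5)
-9001/40875 + O(157, -153)/3514 = -9001/40875 + (15 - √385/5)/3514 = -9001*1/40875 + (15 - √385/5)*(1/3514) = -9001/40875 + (15/3514 - √385/17570) = -31016389/143634750 - √385/17570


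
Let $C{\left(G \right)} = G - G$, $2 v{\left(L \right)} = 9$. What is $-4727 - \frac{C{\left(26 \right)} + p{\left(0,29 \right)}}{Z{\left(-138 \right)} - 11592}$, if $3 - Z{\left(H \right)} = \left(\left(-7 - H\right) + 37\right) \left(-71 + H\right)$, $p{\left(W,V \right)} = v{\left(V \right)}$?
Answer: $- \frac{74128817}{15682} \approx -4727.0$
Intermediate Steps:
$v{\left(L \right)} = \frac{9}{2}$ ($v{\left(L \right)} = \frac{1}{2} \cdot 9 = \frac{9}{2}$)
$p{\left(W,V \right)} = \frac{9}{2}$
$Z{\left(H \right)} = 3 - \left(-71 + H\right) \left(30 - H\right)$ ($Z{\left(H \right)} = 3 - \left(\left(-7 - H\right) + 37\right) \left(-71 + H\right) = 3 - \left(30 - H\right) \left(-71 + H\right) = 3 - \left(-71 + H\right) \left(30 - H\right)$)
$C{\left(G \right)} = 0$
$-4727 - \frac{C{\left(26 \right)} + p{\left(0,29 \right)}}{Z{\left(-138 \right)} - 11592} = -4727 - \frac{0 + \frac{9}{2}}{\left(2133 + \left(-138\right)^{2} - -13938\right) - 11592} = -4727 - \frac{9}{2 \left(\left(2133 + 19044 + 13938\right) - 11592\right)} = -4727 - \frac{9}{2 \left(35115 - 11592\right)} = -4727 - \frac{9}{2 \cdot 23523} = -4727 - \frac{9}{2} \cdot \frac{1}{23523} = -4727 - \frac{3}{15682} = - \frac{74128817}{15682}$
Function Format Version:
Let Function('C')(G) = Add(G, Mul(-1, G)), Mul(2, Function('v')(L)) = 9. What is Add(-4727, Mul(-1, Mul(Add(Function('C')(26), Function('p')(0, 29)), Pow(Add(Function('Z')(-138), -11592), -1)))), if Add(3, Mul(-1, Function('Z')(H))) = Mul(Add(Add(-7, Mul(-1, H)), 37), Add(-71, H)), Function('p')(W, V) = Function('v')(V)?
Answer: Rational(-74128817, 15682) ≈ -4727.0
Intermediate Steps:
Function('v')(L) = Rational(9, 2) (Function('v')(L) = Mul(Rational(1, 2), 9) = Rational(9, 2))
Function('p')(W, V) = Rational(9, 2)
Function('Z')(H) = Add(3, Mul(-1, Add(-71, H), Add(30, Mul(-1, H)))) (Function('Z')(H) = Add(3, Mul(-1, Mul(Add(Add(-7, Mul(-1, H)), 37), Add(-71, H)))) = Add(3, Mul(-1, Mul(Add(30, Mul(-1, H)), Add(-71, H)))) = Add(3, Mul(-1, Mul(Add(-71, H), Add(30, Mul(-1, H))))) = Add(3, Mul(-1, Add(-71, H), Add(30, Mul(-1, H)))))
Function('C')(G) = 0
Add(-4727, Mul(-1, Mul(Add(Function('C')(26), Function('p')(0, 29)), Pow(Add(Function('Z')(-138), -11592), -1)))) = Add(-4727, Mul(-1, Mul(Add(0, Rational(9, 2)), Pow(Add(Add(2133, Pow(-138, 2), Mul(-101, -138)), -11592), -1)))) = Add(-4727, Mul(-1, Mul(Rational(9, 2), Pow(Add(Add(2133, 19044, 13938), -11592), -1)))) = Add(-4727, Mul(-1, Mul(Rational(9, 2), Pow(Add(35115, -11592), -1)))) = Add(-4727, Mul(-1, Mul(Rational(9, 2), Pow(23523, -1)))) = Add(-4727, Mul(-1, Mul(Rational(9, 2), Rational(1, 23523)))) = Add(-4727, Mul(-1, Rational(3, 15682))) = Add(-4727, Rational(-3, 15682)) = Rational(-74128817, 15682)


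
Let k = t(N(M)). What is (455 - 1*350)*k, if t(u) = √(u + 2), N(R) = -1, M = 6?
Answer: 105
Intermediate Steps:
t(u) = √(2 + u)
k = 1 (k = √(2 - 1) = √1 = 1)
(455 - 1*350)*k = (455 - 1*350)*1 = (455 - 350)*1 = 105*1 = 105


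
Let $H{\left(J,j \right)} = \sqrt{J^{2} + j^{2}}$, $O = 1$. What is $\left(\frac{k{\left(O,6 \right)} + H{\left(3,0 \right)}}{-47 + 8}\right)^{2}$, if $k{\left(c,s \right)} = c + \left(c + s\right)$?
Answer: $\frac{121}{1521} \approx 0.079553$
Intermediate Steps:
$k{\left(c,s \right)} = s + 2 c$
$\left(\frac{k{\left(O,6 \right)} + H{\left(3,0 \right)}}{-47 + 8}\right)^{2} = \left(\frac{\left(6 + 2 \cdot 1\right) + \sqrt{3^{2} + 0^{2}}}{-47 + 8}\right)^{2} = \left(\frac{\left(6 + 2\right) + \sqrt{9 + 0}}{-39}\right)^{2} = \left(\left(8 + \sqrt{9}\right) \left(- \frac{1}{39}\right)\right)^{2} = \left(\left(8 + 3\right) \left(- \frac{1}{39}\right)\right)^{2} = \left(11 \left(- \frac{1}{39}\right)\right)^{2} = \left(- \frac{11}{39}\right)^{2} = \frac{121}{1521}$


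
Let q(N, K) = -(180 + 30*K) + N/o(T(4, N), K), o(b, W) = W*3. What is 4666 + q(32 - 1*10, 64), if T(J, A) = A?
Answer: 246347/96 ≈ 2566.1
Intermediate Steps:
o(b, W) = 3*W
q(N, K) = -180 - 30*K + N/(3*K) (q(N, K) = -(180 + 30*K) + N/((3*K)) = -(180 + 30*K) + N*(1/(3*K)) = -30*(6 + K) + N/(3*K) = (-180 - 30*K) + N/(3*K) = -180 - 30*K + N/(3*K))
4666 + q(32 - 1*10, 64) = 4666 + (-180 - 30*64 + (⅓)*(32 - 1*10)/64) = 4666 + (-180 - 1920 + (⅓)*(32 - 10)*(1/64)) = 4666 + (-180 - 1920 + (⅓)*22*(1/64)) = 4666 + (-180 - 1920 + 11/96) = 4666 - 201589/96 = 246347/96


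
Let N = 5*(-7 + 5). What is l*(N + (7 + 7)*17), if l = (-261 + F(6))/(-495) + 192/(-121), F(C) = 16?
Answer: -90364/363 ≈ -248.94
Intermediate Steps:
N = -10 (N = 5*(-2) = -10)
l = -1189/1089 (l = (-261 + 16)/(-495) + 192/(-121) = -245*(-1/495) + 192*(-1/121) = 49/99 - 192/121 = -1189/1089 ≈ -1.0918)
l*(N + (7 + 7)*17) = -1189*(-10 + (7 + 7)*17)/1089 = -1189*(-10 + 14*17)/1089 = -1189*(-10 + 238)/1089 = -1189/1089*228 = -90364/363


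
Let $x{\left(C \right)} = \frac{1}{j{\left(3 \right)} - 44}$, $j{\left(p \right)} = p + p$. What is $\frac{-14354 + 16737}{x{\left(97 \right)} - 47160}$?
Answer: $- \frac{90554}{1792081} \approx -0.05053$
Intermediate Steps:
$j{\left(p \right)} = 2 p$
$x{\left(C \right)} = - \frac{1}{38}$ ($x{\left(C \right)} = \frac{1}{2 \cdot 3 - 44} = \frac{1}{6 - 44} = \frac{1}{-38} = - \frac{1}{38}$)
$\frac{-14354 + 16737}{x{\left(97 \right)} - 47160} = \frac{-14354 + 16737}{- \frac{1}{38} - 47160} = \frac{2383}{- \frac{1792081}{38}} = 2383 \left(- \frac{38}{1792081}\right) = - \frac{90554}{1792081}$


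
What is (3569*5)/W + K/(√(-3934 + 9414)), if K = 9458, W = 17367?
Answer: 17845/17367 + 4729*√1370/1370 ≈ 128.79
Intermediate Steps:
(3569*5)/W + K/(√(-3934 + 9414)) = (3569*5)/17367 + 9458/(√(-3934 + 9414)) = 17845*(1/17367) + 9458/(√5480) = 17845/17367 + 9458/((2*√1370)) = 17845/17367 + 9458*(√1370/2740) = 17845/17367 + 4729*√1370/1370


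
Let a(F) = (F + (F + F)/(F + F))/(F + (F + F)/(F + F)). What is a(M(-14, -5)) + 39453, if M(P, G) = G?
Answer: 39454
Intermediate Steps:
a(F) = 1 (a(F) = (F + (2*F)/((2*F)))/(F + (2*F)/((2*F))) = (F + (2*F)*(1/(2*F)))/(F + (2*F)*(1/(2*F))) = (F + 1)/(F + 1) = (1 + F)/(1 + F) = 1)
a(M(-14, -5)) + 39453 = 1 + 39453 = 39454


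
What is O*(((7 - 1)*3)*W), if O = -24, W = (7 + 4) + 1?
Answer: -5184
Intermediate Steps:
W = 12 (W = 11 + 1 = 12)
O*(((7 - 1)*3)*W) = -24*(7 - 1)*3*12 = -24*6*3*12 = -432*12 = -24*216 = -5184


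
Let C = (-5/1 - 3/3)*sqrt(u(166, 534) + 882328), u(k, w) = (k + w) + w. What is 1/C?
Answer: -sqrt(883562)/5301372 ≈ -0.00017731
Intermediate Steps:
u(k, w) = k + 2*w
C = -6*sqrt(883562) (C = (-5/1 - 3/3)*sqrt((166 + 2*534) + 882328) = (-5*1 - 3*1/3)*sqrt((166 + 1068) + 882328) = (-5 - 1)*sqrt(1234 + 882328) = -6*sqrt(883562) ≈ -5639.9)
1/C = 1/(-6*sqrt(883562)) = -sqrt(883562)/5301372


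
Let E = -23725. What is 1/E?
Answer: -1/23725 ≈ -4.2150e-5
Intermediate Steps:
1/E = 1/(-23725) = -1/23725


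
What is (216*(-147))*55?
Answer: -1746360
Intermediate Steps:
(216*(-147))*55 = -31752*55 = -1746360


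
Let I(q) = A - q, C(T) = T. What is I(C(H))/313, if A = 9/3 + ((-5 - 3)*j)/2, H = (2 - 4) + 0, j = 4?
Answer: -11/313 ≈ -0.035144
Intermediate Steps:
H = -2 (H = -2 + 0 = -2)
A = -13 (A = 9/3 + ((-5 - 3)*4)/2 = 9*(⅓) - 8*4*(½) = 3 - 32*½ = 3 - 16 = -13)
I(q) = -13 - q
I(C(H))/313 = (-13 - 1*(-2))/313 = (-13 + 2)*(1/313) = -11*1/313 = -11/313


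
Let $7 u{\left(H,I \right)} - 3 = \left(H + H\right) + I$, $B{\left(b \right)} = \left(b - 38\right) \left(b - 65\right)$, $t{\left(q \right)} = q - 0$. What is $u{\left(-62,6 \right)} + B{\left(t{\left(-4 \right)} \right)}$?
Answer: $\frac{20171}{7} \approx 2881.6$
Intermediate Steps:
$t{\left(q \right)} = q$ ($t{\left(q \right)} = q + 0 = q$)
$B{\left(b \right)} = \left(-65 + b\right) \left(-38 + b\right)$ ($B{\left(b \right)} = \left(-38 + b\right) \left(-65 + b\right) = \left(-65 + b\right) \left(-38 + b\right)$)
$u{\left(H,I \right)} = \frac{3}{7} + \frac{I}{7} + \frac{2 H}{7}$ ($u{\left(H,I \right)} = \frac{3}{7} + \frac{\left(H + H\right) + I}{7} = \frac{3}{7} + \frac{2 H + I}{7} = \frac{3}{7} + \frac{I + 2 H}{7} = \frac{3}{7} + \left(\frac{I}{7} + \frac{2 H}{7}\right) = \frac{3}{7} + \frac{I}{7} + \frac{2 H}{7}$)
$u{\left(-62,6 \right)} + B{\left(t{\left(-4 \right)} \right)} = \left(\frac{3}{7} + \frac{1}{7} \cdot 6 + \frac{2}{7} \left(-62\right)\right) + \left(2470 + \left(-4\right)^{2} - -412\right) = \left(\frac{3}{7} + \frac{6}{7} - \frac{124}{7}\right) + \left(2470 + 16 + 412\right) = - \frac{115}{7} + 2898 = \frac{20171}{7}$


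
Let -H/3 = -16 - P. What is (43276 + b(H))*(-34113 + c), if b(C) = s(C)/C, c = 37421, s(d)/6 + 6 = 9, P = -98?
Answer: 5869427404/41 ≈ 1.4316e+8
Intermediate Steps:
s(d) = 18 (s(d) = -36 + 6*9 = -36 + 54 = 18)
H = -246 (H = -3*(-16 - 1*(-98)) = -3*(-16 + 98) = -3*82 = -246)
b(C) = 18/C
(43276 + b(H))*(-34113 + c) = (43276 + 18/(-246))*(-34113 + 37421) = (43276 + 18*(-1/246))*3308 = (43276 - 3/41)*3308 = (1774313/41)*3308 = 5869427404/41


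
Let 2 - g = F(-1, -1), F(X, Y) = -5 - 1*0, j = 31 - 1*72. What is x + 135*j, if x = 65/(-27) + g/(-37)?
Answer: -5532059/999 ≈ -5537.6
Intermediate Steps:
j = -41 (j = 31 - 72 = -41)
F(X, Y) = -5 (F(X, Y) = -5 + 0 = -5)
g = 7 (g = 2 - 1*(-5) = 2 + 5 = 7)
x = -2594/999 (x = 65/(-27) + 7/(-37) = 65*(-1/27) + 7*(-1/37) = -65/27 - 7/37 = -2594/999 ≈ -2.5966)
x + 135*j = -2594/999 + 135*(-41) = -2594/999 - 5535 = -5532059/999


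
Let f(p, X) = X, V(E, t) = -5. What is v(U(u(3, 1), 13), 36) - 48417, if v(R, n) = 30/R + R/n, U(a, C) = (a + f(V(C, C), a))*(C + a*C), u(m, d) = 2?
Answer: -3776173/78 ≈ -48413.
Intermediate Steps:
U(a, C) = 2*a*(C + C*a) (U(a, C) = (a + a)*(C + a*C) = (2*a)*(C + C*a) = 2*a*(C + C*a))
v(U(u(3, 1), 13), 36) - 48417 = (30/((2*13*2*(1 + 2))) + (2*13*2*(1 + 2))/36) - 48417 = (30/((2*13*2*3)) + (2*13*2*3)*(1/36)) - 48417 = (30/156 + 156*(1/36)) - 48417 = (30*(1/156) + 13/3) - 48417 = (5/26 + 13/3) - 48417 = 353/78 - 48417 = -3776173/78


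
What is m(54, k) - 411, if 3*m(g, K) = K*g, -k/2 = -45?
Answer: 1209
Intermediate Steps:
k = 90 (k = -2*(-45) = 90)
m(g, K) = K*g/3 (m(g, K) = (K*g)/3 = K*g/3)
m(54, k) - 411 = (⅓)*90*54 - 411 = 1620 - 411 = 1209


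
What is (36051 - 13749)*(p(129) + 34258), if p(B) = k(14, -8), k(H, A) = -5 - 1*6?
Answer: 763776594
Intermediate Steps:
k(H, A) = -11 (k(H, A) = -5 - 6 = -11)
p(B) = -11
(36051 - 13749)*(p(129) + 34258) = (36051 - 13749)*(-11 + 34258) = 22302*34247 = 763776594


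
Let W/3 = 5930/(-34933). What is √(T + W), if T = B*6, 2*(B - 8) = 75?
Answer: √332524397427/34933 ≈ 16.507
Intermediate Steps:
B = 91/2 (B = 8 + (½)*75 = 8 + 75/2 = 91/2 ≈ 45.500)
W = -17790/34933 (W = 3*(5930/(-34933)) = 3*(5930*(-1/34933)) = 3*(-5930/34933) = -17790/34933 ≈ -0.50926)
T = 273 (T = (91/2)*6 = 273)
√(T + W) = √(273 - 17790/34933) = √(9518919/34933) = √332524397427/34933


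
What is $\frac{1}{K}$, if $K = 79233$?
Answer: $\frac{1}{79233} \approx 1.2621 \cdot 10^{-5}$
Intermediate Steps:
$\frac{1}{K} = \frac{1}{79233}$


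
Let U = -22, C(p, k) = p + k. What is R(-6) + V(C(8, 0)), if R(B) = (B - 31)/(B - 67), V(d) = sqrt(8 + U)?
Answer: 37/73 + I*sqrt(14) ≈ 0.50685 + 3.7417*I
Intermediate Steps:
C(p, k) = k + p
V(d) = I*sqrt(14) (V(d) = sqrt(8 - 22) = sqrt(-14) = I*sqrt(14))
R(B) = (-31 + B)/(-67 + B)
R(-6) + V(C(8, 0)) = (-31 - 6)/(-67 - 6) + I*sqrt(14) = -37/(-73) + I*sqrt(14) = -1/73*(-37) + I*sqrt(14) = 37/73 + I*sqrt(14)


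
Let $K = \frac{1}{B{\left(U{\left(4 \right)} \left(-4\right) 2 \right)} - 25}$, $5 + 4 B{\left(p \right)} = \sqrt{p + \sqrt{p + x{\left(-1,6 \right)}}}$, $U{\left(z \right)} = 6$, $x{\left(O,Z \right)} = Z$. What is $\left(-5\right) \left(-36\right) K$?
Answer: $- \frac{180}{\frac{105}{4} - \frac{\sqrt{-48 + i \sqrt{42}}}{4}} \approx -6.8575 - 0.45553 i$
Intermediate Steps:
$B{\left(p \right)} = - \frac{5}{4} + \frac{\sqrt{p + \sqrt{6 + p}}}{4}$ ($B{\left(p \right)} = - \frac{5}{4} + \frac{\sqrt{p + \sqrt{p + 6}}}{4} = - \frac{5}{4} + \frac{\sqrt{p + \sqrt{6 + p}}}{4}$)
$K = \frac{1}{- \frac{105}{4} + \frac{\sqrt{-48 + i \sqrt{42}}}{4}}$ ($K = \frac{1}{\left(- \frac{5}{4} + \frac{\sqrt{6 \left(-4\right) 2 + \sqrt{6 + 6 \left(-4\right) 2}}}{4}\right) - 25} = \frac{1}{\left(- \frac{5}{4} + \frac{\sqrt{\left(-24\right) 2 + \sqrt{6 - 48}}}{4}\right) - 25} = \frac{1}{\left(- \frac{5}{4} + \frac{\sqrt{-48 + \sqrt{6 - 48}}}{4}\right) - 25} = \frac{1}{\left(- \frac{5}{4} + \frac{\sqrt{-48 + \sqrt{-42}}}{4}\right) - 25} = \frac{1}{\left(- \frac{5}{4} + \frac{\sqrt{-48 + i \sqrt{42}}}{4}\right) - 25} = \frac{1}{- \frac{105}{4} + \frac{\sqrt{-48 + i \sqrt{42}}}{4}} \approx -0.038097 - 0.0025307 i$)
$\left(-5\right) \left(-36\right) K = \left(-5\right) \left(-36\right) \left(- \frac{1}{\frac{105}{4} - \frac{\sqrt{-48 + i \sqrt{42}}}{4}}\right) = 180 \left(- \frac{1}{\frac{105}{4} - \frac{\sqrt{-48 + i \sqrt{42}}}{4}}\right) = - \frac{180}{\frac{105}{4} - \frac{\sqrt{-48 + i \sqrt{42}}}{4}}$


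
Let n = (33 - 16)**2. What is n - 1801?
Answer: -1512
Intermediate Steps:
n = 289 (n = 17**2 = 289)
n - 1801 = 289 - 1801 = -1512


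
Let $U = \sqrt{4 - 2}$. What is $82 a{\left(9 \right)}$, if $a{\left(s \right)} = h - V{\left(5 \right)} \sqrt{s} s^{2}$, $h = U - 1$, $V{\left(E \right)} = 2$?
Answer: $-39934 + 82 \sqrt{2} \approx -39818.0$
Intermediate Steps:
$U = \sqrt{2} \approx 1.4142$
$h = -1 + \sqrt{2}$ ($h = \sqrt{2} - 1 = -1 + \sqrt{2} \approx 0.41421$)
$a{\left(s \right)} = -1 + \sqrt{2} - 2 s^{\frac{5}{2}}$ ($a{\left(s \right)} = \left(-1 + \sqrt{2}\right) - 2 \sqrt{s} s^{2} = \left(-1 + \sqrt{2}\right) - 2 s^{\frac{5}{2}} = -1 + \sqrt{2} - 2 s^{\frac{5}{2}}$)
$82 a{\left(9 \right)} = 82 \left(-1 + \sqrt{2} - 2 \cdot 9^{\frac{5}{2}}\right) = 82 \left(-1 + \sqrt{2} - 486\right) = 82 \left(-487 + \sqrt{2}\right) = -39934 + 82 \sqrt{2}$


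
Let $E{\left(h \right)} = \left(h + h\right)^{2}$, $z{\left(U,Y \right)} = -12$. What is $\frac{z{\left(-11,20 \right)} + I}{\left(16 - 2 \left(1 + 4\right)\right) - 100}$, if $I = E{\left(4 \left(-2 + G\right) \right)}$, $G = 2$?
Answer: $\frac{6}{47} \approx 0.12766$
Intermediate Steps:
$E{\left(h \right)} = 4 h^{2}$ ($E{\left(h \right)} = \left(2 h\right)^{2} = 4 h^{2}$)
$I = 0$ ($I = 4 \left(4 \left(-2 + 2\right)\right)^{2} = 4 \left(4 \cdot 0\right)^{2} = 4 \cdot 0^{2} = 4 \cdot 0 = 0$)
$\frac{z{\left(-11,20 \right)} + I}{\left(16 - 2 \left(1 + 4\right)\right) - 100} = \frac{-12 + 0}{\left(16 - 2 \left(1 + 4\right)\right) - 100} = - \frac{12}{\left(16 - 2 \cdot 5\right) - 100} = - \frac{12}{\left(16 - 10\right) - 100} = - \frac{12}{6 - 100} = - \frac{12}{-94} = \left(-12\right) \left(- \frac{1}{94}\right) = \frac{6}{47}$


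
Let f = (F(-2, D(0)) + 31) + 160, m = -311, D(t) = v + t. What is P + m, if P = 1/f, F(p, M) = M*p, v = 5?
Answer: -56290/181 ≈ -310.99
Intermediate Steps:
D(t) = 5 + t
f = 181 (f = ((5 + 0)*(-2) + 31) + 160 = (5*(-2) + 31) + 160 = (-10 + 31) + 160 = 21 + 160 = 181)
P = 1/181 ≈ 0.0055249
P + m = 1/181 - 311 = -56290/181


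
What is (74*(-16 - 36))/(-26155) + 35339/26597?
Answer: 1026636801/695644535 ≈ 1.4758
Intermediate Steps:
(74*(-16 - 36))/(-26155) + 35339/26597 = (74*(-52))*(-1/26155) + 35339*(1/26597) = -3848*(-1/26155) + 35339/26597 = 3848/26155 + 35339/26597 = 1026636801/695644535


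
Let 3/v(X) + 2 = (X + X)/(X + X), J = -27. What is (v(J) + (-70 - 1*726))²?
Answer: 638401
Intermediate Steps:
v(X) = -3 (v(X) = 3/(-2 + (X + X)/(X + X)) = 3/(-2 + (2*X)/((2*X))) = 3/(-2 + (2*X)*(1/(2*X))) = 3/(-2 + 1) = 3/(-1) = 3*(-1) = -3)
(v(J) + (-70 - 1*726))² = (-3 + (-70 - 1*726))² = (-3 + (-70 - 726))² = (-3 - 796)² = (-799)² = 638401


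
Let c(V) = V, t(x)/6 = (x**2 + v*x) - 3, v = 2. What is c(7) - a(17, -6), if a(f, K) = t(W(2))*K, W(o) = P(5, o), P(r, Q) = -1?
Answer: -137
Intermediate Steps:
W(o) = -1
t(x) = -18 + 6*x**2 + 12*x (t(x) = 6*((x**2 + 2*x) - 3) = 6*(-3 + x**2 + 2*x) = -18 + 6*x**2 + 12*x)
a(f, K) = -24*K (a(f, K) = (-18 + 6*(-1)**2 + 12*(-1))*K = (-18 + 6*1 - 12)*K = (-18 + 6 - 12)*K = -24*K)
c(7) - a(17, -6) = 7 - (-24)*(-6) = 7 - 1*144 = 7 - 144 = -137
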